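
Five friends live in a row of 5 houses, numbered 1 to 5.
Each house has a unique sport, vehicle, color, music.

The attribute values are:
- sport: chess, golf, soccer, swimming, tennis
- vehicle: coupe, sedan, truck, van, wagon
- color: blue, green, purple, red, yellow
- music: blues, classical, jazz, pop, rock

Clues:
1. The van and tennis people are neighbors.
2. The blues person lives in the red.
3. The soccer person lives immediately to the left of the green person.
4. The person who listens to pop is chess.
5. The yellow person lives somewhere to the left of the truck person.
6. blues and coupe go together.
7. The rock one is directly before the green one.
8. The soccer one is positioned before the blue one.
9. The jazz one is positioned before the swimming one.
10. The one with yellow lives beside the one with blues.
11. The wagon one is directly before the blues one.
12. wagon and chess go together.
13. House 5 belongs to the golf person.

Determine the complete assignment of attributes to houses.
Solution:

House | Sport | Vehicle | Color | Music
---------------------------------------
  1   | soccer | van | purple | rock
  2   | tennis | sedan | green | jazz
  3   | chess | wagon | yellow | pop
  4   | swimming | coupe | red | blues
  5   | golf | truck | blue | classical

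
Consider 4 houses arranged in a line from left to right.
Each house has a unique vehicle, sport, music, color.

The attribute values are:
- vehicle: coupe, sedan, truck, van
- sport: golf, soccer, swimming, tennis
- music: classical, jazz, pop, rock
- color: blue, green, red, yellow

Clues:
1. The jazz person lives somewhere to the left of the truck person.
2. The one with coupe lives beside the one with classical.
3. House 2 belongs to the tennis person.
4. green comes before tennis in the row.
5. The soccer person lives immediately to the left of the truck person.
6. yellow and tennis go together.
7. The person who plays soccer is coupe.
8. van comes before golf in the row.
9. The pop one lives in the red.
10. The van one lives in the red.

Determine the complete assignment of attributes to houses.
Solution:

House | Vehicle | Sport | Music | Color
---------------------------------------
  1   | coupe | soccer | jazz | green
  2   | truck | tennis | classical | yellow
  3   | van | swimming | pop | red
  4   | sedan | golf | rock | blue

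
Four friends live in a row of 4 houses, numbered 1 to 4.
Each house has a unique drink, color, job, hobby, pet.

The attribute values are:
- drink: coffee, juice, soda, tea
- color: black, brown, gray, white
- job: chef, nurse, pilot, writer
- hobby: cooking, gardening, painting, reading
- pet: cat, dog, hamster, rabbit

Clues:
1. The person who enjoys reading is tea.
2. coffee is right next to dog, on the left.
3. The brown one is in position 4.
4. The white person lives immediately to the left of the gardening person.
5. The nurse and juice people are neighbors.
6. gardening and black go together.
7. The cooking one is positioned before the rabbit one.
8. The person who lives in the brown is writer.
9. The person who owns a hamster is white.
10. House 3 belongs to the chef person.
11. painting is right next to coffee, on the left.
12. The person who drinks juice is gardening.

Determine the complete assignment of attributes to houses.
Solution:

House | Drink | Color | Job | Hobby | Pet
-----------------------------------------
  1   | soda | gray | pilot | painting | cat
  2   | coffee | white | nurse | cooking | hamster
  3   | juice | black | chef | gardening | dog
  4   | tea | brown | writer | reading | rabbit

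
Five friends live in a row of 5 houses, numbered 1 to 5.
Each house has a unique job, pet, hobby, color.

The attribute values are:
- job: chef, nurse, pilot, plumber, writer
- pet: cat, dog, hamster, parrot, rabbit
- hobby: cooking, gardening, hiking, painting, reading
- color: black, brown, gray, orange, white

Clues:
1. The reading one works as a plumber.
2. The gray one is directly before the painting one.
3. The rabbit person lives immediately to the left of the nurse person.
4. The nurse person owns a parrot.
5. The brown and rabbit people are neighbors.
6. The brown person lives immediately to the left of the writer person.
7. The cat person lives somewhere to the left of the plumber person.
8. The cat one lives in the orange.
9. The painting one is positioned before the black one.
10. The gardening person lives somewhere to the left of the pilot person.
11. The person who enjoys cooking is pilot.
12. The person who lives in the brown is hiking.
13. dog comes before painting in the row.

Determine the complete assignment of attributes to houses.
Solution:

House | Job | Pet | Hobby | Color
---------------------------------
  1   | chef | dog | hiking | brown
  2   | writer | rabbit | gardening | gray
  3   | nurse | parrot | painting | white
  4   | pilot | cat | cooking | orange
  5   | plumber | hamster | reading | black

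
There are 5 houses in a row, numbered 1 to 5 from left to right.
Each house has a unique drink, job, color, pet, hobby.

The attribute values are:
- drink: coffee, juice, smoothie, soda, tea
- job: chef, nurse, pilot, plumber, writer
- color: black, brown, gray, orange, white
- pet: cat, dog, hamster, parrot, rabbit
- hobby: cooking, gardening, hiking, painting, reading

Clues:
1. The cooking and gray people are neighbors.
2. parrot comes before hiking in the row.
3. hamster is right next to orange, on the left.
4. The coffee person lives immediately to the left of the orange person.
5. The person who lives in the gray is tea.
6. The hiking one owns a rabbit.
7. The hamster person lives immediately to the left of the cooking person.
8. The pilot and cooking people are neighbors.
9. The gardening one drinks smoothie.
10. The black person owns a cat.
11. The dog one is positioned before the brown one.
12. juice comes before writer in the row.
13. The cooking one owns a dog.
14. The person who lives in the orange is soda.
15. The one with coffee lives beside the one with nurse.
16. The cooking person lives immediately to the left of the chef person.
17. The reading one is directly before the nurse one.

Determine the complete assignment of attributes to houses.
Solution:

House | Drink | Job | Color | Pet | Hobby
-----------------------------------------
  1   | coffee | pilot | white | hamster | reading
  2   | soda | nurse | orange | dog | cooking
  3   | tea | chef | gray | parrot | painting
  4   | juice | plumber | brown | rabbit | hiking
  5   | smoothie | writer | black | cat | gardening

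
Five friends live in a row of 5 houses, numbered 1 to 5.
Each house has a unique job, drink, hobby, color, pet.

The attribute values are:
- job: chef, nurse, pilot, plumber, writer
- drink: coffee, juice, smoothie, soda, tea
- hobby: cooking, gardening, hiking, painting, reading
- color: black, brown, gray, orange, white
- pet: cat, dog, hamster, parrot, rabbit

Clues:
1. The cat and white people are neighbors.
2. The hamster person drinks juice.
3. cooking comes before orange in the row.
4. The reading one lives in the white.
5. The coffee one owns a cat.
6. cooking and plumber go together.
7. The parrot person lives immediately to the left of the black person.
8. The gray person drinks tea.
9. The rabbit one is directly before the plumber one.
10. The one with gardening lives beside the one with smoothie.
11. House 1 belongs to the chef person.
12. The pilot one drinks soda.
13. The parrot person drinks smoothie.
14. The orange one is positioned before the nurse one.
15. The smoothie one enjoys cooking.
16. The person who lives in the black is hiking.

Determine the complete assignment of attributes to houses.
Solution:

House | Job | Drink | Hobby | Color | Pet
-----------------------------------------
  1   | chef | tea | gardening | gray | rabbit
  2   | plumber | smoothie | cooking | brown | parrot
  3   | pilot | soda | hiking | black | dog
  4   | writer | coffee | painting | orange | cat
  5   | nurse | juice | reading | white | hamster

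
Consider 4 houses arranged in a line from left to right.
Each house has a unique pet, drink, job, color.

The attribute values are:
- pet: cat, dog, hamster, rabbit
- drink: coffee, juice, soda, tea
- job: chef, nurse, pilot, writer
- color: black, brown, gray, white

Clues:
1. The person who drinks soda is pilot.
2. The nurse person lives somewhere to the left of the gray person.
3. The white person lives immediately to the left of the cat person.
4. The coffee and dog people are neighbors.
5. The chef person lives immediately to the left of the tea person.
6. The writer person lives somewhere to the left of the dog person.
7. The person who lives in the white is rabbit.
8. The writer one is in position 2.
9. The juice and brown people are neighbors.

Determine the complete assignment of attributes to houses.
Solution:

House | Pet | Drink | Job | Color
---------------------------------
  1   | rabbit | juice | chef | white
  2   | cat | tea | writer | brown
  3   | hamster | coffee | nurse | black
  4   | dog | soda | pilot | gray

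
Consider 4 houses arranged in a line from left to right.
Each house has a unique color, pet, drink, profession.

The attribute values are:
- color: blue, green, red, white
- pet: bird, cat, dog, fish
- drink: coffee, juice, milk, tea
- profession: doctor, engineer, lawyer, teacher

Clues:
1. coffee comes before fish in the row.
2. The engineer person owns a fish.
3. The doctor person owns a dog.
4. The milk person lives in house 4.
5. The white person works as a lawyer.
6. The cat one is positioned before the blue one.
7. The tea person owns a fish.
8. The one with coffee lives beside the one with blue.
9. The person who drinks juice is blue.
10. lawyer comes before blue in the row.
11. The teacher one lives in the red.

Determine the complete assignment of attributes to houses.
Solution:

House | Color | Pet | Drink | Profession
----------------------------------------
  1   | white | cat | coffee | lawyer
  2   | blue | dog | juice | doctor
  3   | green | fish | tea | engineer
  4   | red | bird | milk | teacher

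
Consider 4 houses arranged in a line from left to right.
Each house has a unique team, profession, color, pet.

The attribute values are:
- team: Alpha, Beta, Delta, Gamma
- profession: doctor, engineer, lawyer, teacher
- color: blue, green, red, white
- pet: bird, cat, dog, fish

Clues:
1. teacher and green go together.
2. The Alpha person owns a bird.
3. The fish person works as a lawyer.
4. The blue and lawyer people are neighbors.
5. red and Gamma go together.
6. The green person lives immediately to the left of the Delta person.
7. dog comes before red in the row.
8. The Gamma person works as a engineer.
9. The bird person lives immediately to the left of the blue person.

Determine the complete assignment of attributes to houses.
Solution:

House | Team | Profession | Color | Pet
---------------------------------------
  1   | Alpha | teacher | green | bird
  2   | Delta | doctor | blue | dog
  3   | Beta | lawyer | white | fish
  4   | Gamma | engineer | red | cat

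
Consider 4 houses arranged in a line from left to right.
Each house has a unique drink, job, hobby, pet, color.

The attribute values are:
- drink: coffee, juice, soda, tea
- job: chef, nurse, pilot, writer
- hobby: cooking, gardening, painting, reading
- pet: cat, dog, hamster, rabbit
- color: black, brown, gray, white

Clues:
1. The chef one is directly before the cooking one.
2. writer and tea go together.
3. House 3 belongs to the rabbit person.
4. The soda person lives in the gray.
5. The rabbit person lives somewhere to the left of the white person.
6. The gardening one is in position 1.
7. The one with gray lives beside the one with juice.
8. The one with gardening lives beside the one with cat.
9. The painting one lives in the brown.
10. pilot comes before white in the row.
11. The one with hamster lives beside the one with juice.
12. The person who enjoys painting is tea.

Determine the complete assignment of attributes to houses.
Solution:

House | Drink | Job | Hobby | Pet | Color
-----------------------------------------
  1   | soda | chef | gardening | hamster | gray
  2   | juice | pilot | cooking | cat | black
  3   | tea | writer | painting | rabbit | brown
  4   | coffee | nurse | reading | dog | white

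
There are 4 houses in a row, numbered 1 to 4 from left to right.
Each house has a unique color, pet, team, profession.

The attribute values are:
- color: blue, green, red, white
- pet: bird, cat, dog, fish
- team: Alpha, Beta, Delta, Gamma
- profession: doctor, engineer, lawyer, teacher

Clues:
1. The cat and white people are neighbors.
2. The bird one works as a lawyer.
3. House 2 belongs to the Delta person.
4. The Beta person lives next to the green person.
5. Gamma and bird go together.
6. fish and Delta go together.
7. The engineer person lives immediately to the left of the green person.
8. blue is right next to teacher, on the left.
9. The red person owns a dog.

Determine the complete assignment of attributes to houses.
Solution:

House | Color | Pet | Team | Profession
---------------------------------------
  1   | blue | cat | Alpha | doctor
  2   | white | fish | Delta | teacher
  3   | red | dog | Beta | engineer
  4   | green | bird | Gamma | lawyer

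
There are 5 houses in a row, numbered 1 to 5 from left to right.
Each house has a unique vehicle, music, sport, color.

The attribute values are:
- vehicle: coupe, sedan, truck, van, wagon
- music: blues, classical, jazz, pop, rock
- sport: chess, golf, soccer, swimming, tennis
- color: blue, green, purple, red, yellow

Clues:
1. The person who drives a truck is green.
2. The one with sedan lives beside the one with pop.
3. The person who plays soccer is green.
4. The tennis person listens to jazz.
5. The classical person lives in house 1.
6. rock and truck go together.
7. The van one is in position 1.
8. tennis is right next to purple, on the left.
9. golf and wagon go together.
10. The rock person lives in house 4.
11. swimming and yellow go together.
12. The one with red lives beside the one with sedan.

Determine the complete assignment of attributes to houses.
Solution:

House | Vehicle | Music | Sport | Color
---------------------------------------
  1   | van | classical | chess | red
  2   | sedan | jazz | tennis | blue
  3   | wagon | pop | golf | purple
  4   | truck | rock | soccer | green
  5   | coupe | blues | swimming | yellow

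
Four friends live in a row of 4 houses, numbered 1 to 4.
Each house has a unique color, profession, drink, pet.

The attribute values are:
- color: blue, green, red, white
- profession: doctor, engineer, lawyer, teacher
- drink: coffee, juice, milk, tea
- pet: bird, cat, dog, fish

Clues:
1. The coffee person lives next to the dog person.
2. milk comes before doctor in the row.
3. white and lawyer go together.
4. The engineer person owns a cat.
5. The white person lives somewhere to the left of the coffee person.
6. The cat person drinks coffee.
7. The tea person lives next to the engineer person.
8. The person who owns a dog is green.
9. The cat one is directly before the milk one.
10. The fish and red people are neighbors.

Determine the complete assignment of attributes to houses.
Solution:

House | Color | Profession | Drink | Pet
----------------------------------------
  1   | white | lawyer | tea | fish
  2   | red | engineer | coffee | cat
  3   | green | teacher | milk | dog
  4   | blue | doctor | juice | bird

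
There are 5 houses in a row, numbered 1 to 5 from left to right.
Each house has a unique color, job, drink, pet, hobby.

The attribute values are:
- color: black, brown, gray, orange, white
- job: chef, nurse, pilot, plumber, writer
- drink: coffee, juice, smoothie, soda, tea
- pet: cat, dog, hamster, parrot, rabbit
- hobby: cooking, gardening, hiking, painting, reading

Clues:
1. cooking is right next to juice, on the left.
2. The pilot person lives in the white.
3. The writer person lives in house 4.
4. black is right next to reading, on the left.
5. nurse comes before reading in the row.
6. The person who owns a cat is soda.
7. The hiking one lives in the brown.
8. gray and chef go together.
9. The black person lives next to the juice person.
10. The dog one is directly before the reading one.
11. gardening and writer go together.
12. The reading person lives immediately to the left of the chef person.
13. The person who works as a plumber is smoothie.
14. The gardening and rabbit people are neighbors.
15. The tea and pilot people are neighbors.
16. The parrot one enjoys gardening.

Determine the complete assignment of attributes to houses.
Solution:

House | Color | Job | Drink | Pet | Hobby
-----------------------------------------
  1   | black | nurse | tea | dog | cooking
  2   | white | pilot | juice | hamster | reading
  3   | gray | chef | soda | cat | painting
  4   | orange | writer | coffee | parrot | gardening
  5   | brown | plumber | smoothie | rabbit | hiking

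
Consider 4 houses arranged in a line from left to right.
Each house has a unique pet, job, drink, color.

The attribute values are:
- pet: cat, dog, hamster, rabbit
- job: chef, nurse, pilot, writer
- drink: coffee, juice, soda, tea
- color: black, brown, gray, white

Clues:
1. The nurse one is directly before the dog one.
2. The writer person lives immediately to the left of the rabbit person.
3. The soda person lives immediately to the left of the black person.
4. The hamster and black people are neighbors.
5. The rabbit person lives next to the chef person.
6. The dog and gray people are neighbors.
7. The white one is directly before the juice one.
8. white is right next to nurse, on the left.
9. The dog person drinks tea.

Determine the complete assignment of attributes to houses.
Solution:

House | Pet | Job | Drink | Color
---------------------------------
  1   | hamster | writer | soda | white
  2   | rabbit | nurse | juice | black
  3   | dog | chef | tea | brown
  4   | cat | pilot | coffee | gray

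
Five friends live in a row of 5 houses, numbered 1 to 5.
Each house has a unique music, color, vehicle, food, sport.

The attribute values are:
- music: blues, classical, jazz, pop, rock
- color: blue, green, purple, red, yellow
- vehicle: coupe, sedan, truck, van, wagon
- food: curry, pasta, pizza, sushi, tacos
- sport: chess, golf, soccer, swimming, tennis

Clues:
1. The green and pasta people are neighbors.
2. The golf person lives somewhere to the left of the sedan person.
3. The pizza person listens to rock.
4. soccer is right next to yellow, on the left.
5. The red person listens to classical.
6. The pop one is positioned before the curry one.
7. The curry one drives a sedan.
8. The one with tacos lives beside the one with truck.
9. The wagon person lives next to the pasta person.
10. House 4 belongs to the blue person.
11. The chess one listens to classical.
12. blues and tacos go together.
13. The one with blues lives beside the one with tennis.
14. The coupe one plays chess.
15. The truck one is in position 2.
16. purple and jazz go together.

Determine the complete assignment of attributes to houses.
Solution:

House | Music | Color | Vehicle | Food | Sport
----------------------------------------------
  1   | blues | green | wagon | tacos | soccer
  2   | pop | yellow | truck | pasta | tennis
  3   | classical | red | coupe | sushi | chess
  4   | rock | blue | van | pizza | golf
  5   | jazz | purple | sedan | curry | swimming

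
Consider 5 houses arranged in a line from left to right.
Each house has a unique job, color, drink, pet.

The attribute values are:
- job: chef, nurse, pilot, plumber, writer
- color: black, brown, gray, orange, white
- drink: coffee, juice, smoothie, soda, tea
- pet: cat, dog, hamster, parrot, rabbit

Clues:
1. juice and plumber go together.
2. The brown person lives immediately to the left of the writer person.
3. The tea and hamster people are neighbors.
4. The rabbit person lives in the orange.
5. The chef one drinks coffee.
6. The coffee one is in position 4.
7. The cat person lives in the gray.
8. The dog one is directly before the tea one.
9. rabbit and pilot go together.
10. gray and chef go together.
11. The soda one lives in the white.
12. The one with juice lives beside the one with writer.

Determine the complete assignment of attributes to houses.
Solution:

House | Job | Color | Drink | Pet
---------------------------------
  1   | plumber | brown | juice | dog
  2   | writer | black | tea | parrot
  3   | nurse | white | soda | hamster
  4   | chef | gray | coffee | cat
  5   | pilot | orange | smoothie | rabbit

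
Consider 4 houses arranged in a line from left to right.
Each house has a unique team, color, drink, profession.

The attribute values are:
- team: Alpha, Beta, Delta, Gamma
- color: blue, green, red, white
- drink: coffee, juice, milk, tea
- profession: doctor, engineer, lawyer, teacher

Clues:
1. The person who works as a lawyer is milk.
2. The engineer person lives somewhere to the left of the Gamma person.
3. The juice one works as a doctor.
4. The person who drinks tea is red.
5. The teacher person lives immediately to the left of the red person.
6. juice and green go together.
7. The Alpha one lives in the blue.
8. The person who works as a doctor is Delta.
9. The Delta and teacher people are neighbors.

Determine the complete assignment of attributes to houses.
Solution:

House | Team | Color | Drink | Profession
-----------------------------------------
  1   | Delta | green | juice | doctor
  2   | Alpha | blue | coffee | teacher
  3   | Beta | red | tea | engineer
  4   | Gamma | white | milk | lawyer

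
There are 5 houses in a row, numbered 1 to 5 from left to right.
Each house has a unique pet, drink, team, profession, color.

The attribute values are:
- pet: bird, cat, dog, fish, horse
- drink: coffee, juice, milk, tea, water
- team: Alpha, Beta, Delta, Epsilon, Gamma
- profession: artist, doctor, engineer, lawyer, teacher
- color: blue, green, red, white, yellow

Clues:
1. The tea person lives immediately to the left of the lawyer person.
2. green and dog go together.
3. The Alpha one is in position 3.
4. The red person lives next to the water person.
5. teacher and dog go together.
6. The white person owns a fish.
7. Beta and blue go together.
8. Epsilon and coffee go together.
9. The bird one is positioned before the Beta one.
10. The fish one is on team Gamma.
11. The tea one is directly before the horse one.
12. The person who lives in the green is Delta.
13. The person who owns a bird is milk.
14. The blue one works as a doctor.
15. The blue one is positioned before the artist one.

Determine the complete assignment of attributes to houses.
Solution:

House | Pet | Drink | Team | Profession | Color
-----------------------------------------------
  1   | dog | tea | Delta | teacher | green
  2   | horse | coffee | Epsilon | lawyer | yellow
  3   | bird | milk | Alpha | engineer | red
  4   | cat | water | Beta | doctor | blue
  5   | fish | juice | Gamma | artist | white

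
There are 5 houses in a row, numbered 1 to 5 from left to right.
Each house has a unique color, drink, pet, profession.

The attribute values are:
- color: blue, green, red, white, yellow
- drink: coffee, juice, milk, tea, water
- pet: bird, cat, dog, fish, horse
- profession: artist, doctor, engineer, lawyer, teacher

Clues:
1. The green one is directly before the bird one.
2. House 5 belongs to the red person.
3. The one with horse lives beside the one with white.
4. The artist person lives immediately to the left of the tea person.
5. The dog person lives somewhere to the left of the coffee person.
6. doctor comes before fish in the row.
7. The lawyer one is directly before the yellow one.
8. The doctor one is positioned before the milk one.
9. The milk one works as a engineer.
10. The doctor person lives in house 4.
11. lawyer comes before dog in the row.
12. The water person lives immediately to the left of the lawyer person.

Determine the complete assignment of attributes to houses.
Solution:

House | Color | Drink | Pet | Profession
----------------------------------------
  1   | green | water | horse | artist
  2   | white | tea | bird | lawyer
  3   | yellow | juice | dog | teacher
  4   | blue | coffee | cat | doctor
  5   | red | milk | fish | engineer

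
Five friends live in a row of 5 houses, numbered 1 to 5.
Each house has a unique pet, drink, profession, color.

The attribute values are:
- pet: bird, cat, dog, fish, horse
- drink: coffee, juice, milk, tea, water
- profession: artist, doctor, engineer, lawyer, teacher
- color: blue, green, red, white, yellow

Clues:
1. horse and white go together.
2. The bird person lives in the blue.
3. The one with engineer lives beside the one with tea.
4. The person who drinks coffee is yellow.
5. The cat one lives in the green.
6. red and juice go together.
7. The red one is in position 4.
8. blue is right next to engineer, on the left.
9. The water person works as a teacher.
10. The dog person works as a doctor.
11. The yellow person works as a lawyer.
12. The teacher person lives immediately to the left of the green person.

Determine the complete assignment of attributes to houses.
Solution:

House | Pet | Drink | Profession | Color
----------------------------------------
  1   | bird | water | teacher | blue
  2   | cat | milk | engineer | green
  3   | horse | tea | artist | white
  4   | dog | juice | doctor | red
  5   | fish | coffee | lawyer | yellow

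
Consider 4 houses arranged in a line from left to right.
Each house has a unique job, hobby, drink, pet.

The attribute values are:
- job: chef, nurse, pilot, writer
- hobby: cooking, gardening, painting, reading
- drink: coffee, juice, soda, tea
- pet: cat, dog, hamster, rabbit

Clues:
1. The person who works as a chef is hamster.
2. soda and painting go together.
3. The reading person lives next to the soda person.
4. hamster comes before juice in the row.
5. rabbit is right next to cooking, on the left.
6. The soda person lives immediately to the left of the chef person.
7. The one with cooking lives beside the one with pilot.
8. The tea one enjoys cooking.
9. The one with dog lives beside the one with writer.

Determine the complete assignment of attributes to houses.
Solution:

House | Job | Hobby | Drink | Pet
---------------------------------
  1   | nurse | reading | coffee | dog
  2   | writer | painting | soda | rabbit
  3   | chef | cooking | tea | hamster
  4   | pilot | gardening | juice | cat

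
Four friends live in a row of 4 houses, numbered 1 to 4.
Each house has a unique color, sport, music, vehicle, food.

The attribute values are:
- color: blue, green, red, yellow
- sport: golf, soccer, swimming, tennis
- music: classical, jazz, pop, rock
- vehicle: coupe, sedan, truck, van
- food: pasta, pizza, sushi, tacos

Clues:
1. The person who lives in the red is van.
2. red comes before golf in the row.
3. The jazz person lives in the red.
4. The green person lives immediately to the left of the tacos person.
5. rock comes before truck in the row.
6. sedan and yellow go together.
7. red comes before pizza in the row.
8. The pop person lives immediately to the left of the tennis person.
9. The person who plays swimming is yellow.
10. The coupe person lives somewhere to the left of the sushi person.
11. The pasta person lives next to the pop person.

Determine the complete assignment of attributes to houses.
Solution:

House | Color | Sport | Music | Vehicle | Food
----------------------------------------------
  1   | green | soccer | rock | coupe | pasta
  2   | yellow | swimming | pop | sedan | tacos
  3   | red | tennis | jazz | van | sushi
  4   | blue | golf | classical | truck | pizza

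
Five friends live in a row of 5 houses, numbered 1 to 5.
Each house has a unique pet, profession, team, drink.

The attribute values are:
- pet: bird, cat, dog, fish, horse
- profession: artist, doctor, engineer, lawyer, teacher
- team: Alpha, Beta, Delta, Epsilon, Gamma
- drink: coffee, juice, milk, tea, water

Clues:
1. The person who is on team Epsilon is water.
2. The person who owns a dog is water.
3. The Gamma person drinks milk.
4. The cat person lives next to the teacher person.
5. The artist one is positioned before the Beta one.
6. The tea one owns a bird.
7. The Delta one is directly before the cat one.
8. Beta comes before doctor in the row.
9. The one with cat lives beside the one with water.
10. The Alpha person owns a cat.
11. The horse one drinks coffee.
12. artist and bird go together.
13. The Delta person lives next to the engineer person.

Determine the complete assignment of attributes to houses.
Solution:

House | Pet | Profession | Team | Drink
---------------------------------------
  1   | bird | artist | Delta | tea
  2   | cat | engineer | Alpha | juice
  3   | dog | teacher | Epsilon | water
  4   | horse | lawyer | Beta | coffee
  5   | fish | doctor | Gamma | milk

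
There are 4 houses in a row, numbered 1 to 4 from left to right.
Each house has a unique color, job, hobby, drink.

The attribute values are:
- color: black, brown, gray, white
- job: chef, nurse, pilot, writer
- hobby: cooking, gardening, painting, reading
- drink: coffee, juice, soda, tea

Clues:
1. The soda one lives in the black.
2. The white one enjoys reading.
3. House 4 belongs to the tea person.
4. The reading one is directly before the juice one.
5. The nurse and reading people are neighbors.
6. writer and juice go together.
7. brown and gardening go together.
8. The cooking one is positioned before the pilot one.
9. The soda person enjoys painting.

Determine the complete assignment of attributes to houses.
Solution:

House | Color | Job | Hobby | Drink
-----------------------------------
  1   | black | nurse | painting | soda
  2   | white | chef | reading | coffee
  3   | gray | writer | cooking | juice
  4   | brown | pilot | gardening | tea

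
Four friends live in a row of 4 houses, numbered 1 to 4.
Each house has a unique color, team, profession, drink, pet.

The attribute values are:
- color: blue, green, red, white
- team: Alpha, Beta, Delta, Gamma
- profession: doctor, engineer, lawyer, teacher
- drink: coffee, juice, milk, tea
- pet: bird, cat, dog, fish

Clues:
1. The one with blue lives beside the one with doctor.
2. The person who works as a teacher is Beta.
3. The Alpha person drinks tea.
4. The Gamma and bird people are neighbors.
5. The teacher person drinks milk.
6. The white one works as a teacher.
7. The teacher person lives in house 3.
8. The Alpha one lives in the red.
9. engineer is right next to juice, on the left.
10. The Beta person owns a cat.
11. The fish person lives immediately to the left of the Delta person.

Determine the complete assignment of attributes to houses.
Solution:

House | Color | Team | Profession | Drink | Pet
-----------------------------------------------
  1   | blue | Gamma | engineer | coffee | fish
  2   | green | Delta | doctor | juice | bird
  3   | white | Beta | teacher | milk | cat
  4   | red | Alpha | lawyer | tea | dog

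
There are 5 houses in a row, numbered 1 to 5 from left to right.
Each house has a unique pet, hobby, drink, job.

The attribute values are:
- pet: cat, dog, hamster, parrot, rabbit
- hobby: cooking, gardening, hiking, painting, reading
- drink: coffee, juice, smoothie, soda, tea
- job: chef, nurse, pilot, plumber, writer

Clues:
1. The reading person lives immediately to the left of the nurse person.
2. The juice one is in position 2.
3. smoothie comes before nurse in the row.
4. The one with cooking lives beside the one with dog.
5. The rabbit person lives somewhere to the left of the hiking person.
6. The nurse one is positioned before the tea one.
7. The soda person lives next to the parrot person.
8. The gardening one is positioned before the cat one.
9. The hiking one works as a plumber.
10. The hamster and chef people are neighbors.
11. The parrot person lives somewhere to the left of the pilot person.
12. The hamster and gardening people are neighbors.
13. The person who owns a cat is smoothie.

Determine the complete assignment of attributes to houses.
Solution:

House | Pet | Hobby | Drink | Job
---------------------------------
  1   | hamster | painting | soda | writer
  2   | parrot | gardening | juice | chef
  3   | cat | reading | smoothie | pilot
  4   | rabbit | cooking | coffee | nurse
  5   | dog | hiking | tea | plumber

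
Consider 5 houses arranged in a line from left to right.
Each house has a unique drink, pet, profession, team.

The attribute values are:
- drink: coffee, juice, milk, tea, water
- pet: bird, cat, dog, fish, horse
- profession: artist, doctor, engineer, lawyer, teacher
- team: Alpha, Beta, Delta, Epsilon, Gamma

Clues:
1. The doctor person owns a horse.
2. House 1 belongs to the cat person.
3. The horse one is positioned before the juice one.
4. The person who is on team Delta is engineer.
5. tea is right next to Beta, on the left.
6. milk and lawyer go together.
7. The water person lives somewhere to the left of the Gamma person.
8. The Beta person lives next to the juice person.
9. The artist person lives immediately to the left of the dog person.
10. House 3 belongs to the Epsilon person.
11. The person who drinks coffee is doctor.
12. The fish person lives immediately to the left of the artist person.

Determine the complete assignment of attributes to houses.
Solution:

House | Drink | Pet | Profession | Team
---------------------------------------
  1   | tea | cat | engineer | Delta
  2   | coffee | horse | doctor | Beta
  3   | juice | fish | teacher | Epsilon
  4   | water | bird | artist | Alpha
  5   | milk | dog | lawyer | Gamma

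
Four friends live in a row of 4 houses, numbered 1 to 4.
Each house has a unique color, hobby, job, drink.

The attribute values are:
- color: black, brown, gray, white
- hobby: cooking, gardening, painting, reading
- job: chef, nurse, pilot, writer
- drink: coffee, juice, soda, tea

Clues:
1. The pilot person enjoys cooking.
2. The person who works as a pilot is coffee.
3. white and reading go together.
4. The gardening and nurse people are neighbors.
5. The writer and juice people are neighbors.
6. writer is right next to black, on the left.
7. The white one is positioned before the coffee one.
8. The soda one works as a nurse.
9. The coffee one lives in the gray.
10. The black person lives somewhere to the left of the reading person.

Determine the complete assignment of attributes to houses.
Solution:

House | Color | Hobby | Job | Drink
-----------------------------------
  1   | brown | painting | writer | tea
  2   | black | gardening | chef | juice
  3   | white | reading | nurse | soda
  4   | gray | cooking | pilot | coffee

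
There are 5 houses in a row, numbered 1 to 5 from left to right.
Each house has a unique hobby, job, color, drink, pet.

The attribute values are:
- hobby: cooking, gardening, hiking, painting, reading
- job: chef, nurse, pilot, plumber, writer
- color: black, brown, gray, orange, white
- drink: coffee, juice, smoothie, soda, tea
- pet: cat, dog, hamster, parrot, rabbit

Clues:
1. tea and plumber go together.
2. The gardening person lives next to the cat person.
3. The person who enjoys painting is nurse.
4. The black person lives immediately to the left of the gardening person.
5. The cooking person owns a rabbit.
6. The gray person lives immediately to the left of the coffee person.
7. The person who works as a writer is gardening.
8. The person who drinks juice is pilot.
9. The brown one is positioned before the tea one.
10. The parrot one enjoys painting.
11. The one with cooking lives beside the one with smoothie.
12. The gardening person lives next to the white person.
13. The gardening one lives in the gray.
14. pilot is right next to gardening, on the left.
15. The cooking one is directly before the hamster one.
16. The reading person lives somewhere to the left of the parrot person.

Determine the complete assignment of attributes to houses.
Solution:

House | Hobby | Job | Color | Drink | Pet
-----------------------------------------
  1   | cooking | pilot | black | juice | rabbit
  2   | gardening | writer | gray | smoothie | hamster
  3   | reading | chef | white | coffee | cat
  4   | painting | nurse | brown | soda | parrot
  5   | hiking | plumber | orange | tea | dog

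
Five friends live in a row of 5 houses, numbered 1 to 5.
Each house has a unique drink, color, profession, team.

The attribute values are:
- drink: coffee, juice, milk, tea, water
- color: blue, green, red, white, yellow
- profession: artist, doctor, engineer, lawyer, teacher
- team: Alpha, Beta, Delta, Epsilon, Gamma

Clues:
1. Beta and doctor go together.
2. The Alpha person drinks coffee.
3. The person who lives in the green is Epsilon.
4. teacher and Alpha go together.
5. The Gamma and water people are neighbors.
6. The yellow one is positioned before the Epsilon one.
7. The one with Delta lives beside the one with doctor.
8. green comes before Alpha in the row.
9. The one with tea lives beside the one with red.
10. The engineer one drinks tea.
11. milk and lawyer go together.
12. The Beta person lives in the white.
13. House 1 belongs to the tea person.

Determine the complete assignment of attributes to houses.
Solution:

House | Drink | Color | Profession | Team
-----------------------------------------
  1   | tea | yellow | engineer | Gamma
  2   | water | red | artist | Delta
  3   | juice | white | doctor | Beta
  4   | milk | green | lawyer | Epsilon
  5   | coffee | blue | teacher | Alpha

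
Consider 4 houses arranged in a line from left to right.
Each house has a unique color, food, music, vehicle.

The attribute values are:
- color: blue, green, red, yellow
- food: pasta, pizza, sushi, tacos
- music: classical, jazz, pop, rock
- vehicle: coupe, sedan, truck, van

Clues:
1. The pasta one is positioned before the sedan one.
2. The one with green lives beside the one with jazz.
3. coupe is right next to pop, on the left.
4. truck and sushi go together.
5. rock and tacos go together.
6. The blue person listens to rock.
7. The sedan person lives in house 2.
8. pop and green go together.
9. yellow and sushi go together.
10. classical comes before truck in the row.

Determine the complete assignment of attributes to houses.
Solution:

House | Color | Food | Music | Vehicle
--------------------------------------
  1   | red | pasta | classical | coupe
  2   | green | pizza | pop | sedan
  3   | yellow | sushi | jazz | truck
  4   | blue | tacos | rock | van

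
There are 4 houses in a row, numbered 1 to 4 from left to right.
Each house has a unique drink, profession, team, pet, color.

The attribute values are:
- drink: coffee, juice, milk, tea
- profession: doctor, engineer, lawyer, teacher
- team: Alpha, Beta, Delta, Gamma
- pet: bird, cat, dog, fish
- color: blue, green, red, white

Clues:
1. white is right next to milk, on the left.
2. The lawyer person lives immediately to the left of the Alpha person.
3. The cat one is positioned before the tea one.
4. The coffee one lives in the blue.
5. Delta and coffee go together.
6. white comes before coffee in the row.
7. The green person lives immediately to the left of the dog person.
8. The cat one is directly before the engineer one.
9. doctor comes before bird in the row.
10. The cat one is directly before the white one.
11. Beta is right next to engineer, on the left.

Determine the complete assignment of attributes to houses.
Solution:

House | Drink | Profession | Team | Pet | Color
-----------------------------------------------
  1   | juice | lawyer | Beta | cat | green
  2   | tea | engineer | Alpha | dog | white
  3   | milk | doctor | Gamma | fish | red
  4   | coffee | teacher | Delta | bird | blue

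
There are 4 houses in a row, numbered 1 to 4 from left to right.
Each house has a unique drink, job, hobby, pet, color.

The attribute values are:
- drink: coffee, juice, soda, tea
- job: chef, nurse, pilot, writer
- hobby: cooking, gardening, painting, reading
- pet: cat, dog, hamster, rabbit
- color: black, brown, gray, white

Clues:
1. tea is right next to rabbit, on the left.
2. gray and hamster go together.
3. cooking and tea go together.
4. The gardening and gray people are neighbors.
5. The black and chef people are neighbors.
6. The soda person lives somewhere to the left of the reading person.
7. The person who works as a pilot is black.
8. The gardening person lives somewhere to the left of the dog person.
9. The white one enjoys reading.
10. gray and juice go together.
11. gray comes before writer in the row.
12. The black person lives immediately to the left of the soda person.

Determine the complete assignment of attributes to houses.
Solution:

House | Drink | Job | Hobby | Pet | Color
-----------------------------------------
  1   | tea | pilot | cooking | cat | black
  2   | soda | chef | gardening | rabbit | brown
  3   | juice | nurse | painting | hamster | gray
  4   | coffee | writer | reading | dog | white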